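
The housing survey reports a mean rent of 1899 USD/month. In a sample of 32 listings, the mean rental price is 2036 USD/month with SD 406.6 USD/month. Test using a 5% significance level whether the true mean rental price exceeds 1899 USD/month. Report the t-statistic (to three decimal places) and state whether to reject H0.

H0: μ = 1899; H1: μ > 1899 (one-sample t-test, right-tailed).
t = (x̄ − μ₀)/(s/√n) = (2036 − 1899)/(406.6/√32) = 1.906
df = n − 1 = 31
p-value = P(T ≥ 1.906) ≈ 0.033
Since p ≈ 0.033 < α = 0.05, reject H0; the data support H1.

t = 1.906; reject H0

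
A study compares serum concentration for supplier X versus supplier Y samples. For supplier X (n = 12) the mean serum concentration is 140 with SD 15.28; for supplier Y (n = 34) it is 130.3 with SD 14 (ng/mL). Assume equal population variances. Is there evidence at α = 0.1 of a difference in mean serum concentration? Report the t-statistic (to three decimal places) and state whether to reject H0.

Let group 1 = supplier X, group 2 = supplier Y. H0: μ_1 = μ_2; H1: μ_1 ≠ μ_2 (two-sample pooled-variance t-test, two-sided).
s_p² = [(12−1)·15.28² + (34−1)·14²]/(12+34−2) = 205.37
t = (140 − 130.3)/√[205.37·(1/12 + 1/34)] = 2.016
df = n₁ + n₂ − 2 = 44
Two-sided p-value ≈ 0.0499
Since p ≈ 0.0499 < α = 0.1, reject H0; the data support H1.

t = 2.016; reject H0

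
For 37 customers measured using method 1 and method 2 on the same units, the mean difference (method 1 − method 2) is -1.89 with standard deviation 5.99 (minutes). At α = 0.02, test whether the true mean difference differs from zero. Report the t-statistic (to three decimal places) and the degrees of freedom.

t = -1.919, df = 36

H0: μ_d = 0; H1: μ_d ≠ 0 (paired t-test on the differences, two-sided).
t = d̄/(s_d/√n) = -1.89/(5.99/√37) = -1.919
df = n − 1 = 36
Two-sided p-value ≈ 0.0629
Since p ≈ 0.0629 > α = 0.02, fail to reject H0; the evidence is not statistically significant.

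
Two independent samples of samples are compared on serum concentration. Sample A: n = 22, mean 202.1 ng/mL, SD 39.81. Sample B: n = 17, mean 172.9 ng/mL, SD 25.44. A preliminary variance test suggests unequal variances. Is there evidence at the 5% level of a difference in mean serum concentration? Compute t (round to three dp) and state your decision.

t = 2.783; reject H0

Let group 1 = sample A, group 2 = sample B. H0: μ_1 = μ_2; H1: μ_1 ≠ μ_2 (Welch's two-sample t-test, two-sided).
t = (x̄_1 − x̄_2)/√(s_1²/n_1 + s_2²/n_2) = (202.1 − 172.9)/√(39.81²/22 + 25.44²/17) = 2.783
Welch–Satterthwaite df ≈ 35.90
Two-sided p-value ≈ 0.0085
Since p ≈ 0.0085 < α = 0.05, reject H0; the evidence is statistically significant.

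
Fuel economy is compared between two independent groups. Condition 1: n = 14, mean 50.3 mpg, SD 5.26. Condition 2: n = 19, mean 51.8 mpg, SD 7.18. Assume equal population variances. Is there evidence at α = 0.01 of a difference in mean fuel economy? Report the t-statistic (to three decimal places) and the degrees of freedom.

Let group 1 = condition 1, group 2 = condition 2. H0: μ_1 = μ_2; H1: μ_1 ≠ μ_2 (two-sample pooled-variance t-test, two-sided).
s_p² = [(14−1)·5.26² + (19−1)·7.18²]/(14+19−2) = 41.5362
t = (50.3 − 51.8)/√[41.5362·(1/14 + 1/19)] = -0.661
df = n₁ + n₂ − 2 = 31
Two-sided p-value ≈ 0.5136
Since p ≈ 0.5136 > α = 0.01, fail to reject H0; the evidence is not statistically significant.

t = -0.661, df = 31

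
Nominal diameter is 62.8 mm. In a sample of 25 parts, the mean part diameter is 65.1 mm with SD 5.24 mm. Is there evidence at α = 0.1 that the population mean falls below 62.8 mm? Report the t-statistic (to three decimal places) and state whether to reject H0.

t = 2.195; fail to reject H0

H0: μ = 62.8; H1: μ < 62.8 (one-sample t-test, left-tailed).
t = (x̄ − μ₀)/(s/√n) = (65.1 − 62.8)/(5.24/√25) = 2.195
df = n − 1 = 24
p-value = P(T ≤ 2.195) ≈ 0.9809
Since p ≈ 0.9809 > α = 0.1, fail to reject H0; the data do not provide sufficient evidence against H0.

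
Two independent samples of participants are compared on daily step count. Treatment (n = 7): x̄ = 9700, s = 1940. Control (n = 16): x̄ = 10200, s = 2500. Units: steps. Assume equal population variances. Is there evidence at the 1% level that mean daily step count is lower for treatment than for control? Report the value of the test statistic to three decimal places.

-0.469

Let group 1 = treatment, group 2 = control. H0: μ_1 = μ_2; H1: μ_1 < μ_2 (two-sample pooled-variance t-test, left-tailed).
s_p² = [(7−1)·1940² + (16−1)·2500²]/(7+16−2) = 5539600
t = (9700 − 10200)/√[5539600·(1/7 + 1/16)] = -0.469
df = n₁ + n₂ − 2 = 21
p-value = P(T ≤ -0.469) ≈ 0.3220
Since p ≈ 0.3220 > α = 0.01, fail to reject H0; the data do not provide sufficient evidence against H0.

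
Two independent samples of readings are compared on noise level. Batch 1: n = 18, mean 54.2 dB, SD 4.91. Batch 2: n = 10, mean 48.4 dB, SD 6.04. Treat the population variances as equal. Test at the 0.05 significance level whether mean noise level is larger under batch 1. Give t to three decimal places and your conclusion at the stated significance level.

Let group 1 = batch 1, group 2 = batch 2. H0: μ_1 = μ_2; H1: μ_1 > μ_2 (two-sample pooled-variance t-test, right-tailed).
s_p² = [(18−1)·4.91² + (10−1)·6.04²]/(18+10−2) = 28.3912
t = (54.2 − 48.4)/√[28.3912·(1/18 + 1/10)] = 2.760
df = n₁ + n₂ − 2 = 26
p-value = P(T ≥ 2.760) ≈ 0.005
Since p ≈ 0.005 < α = 0.05, reject H0; the data support H1.

t = 2.760; reject H0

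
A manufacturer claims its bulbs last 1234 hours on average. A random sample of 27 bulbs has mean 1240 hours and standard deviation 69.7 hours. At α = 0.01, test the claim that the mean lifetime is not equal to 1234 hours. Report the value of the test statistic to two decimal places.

H0: μ = 1234; H1: μ ≠ 1234 (one-sample t-test, two-sided).
t = (x̄ − μ₀)/(s/√n) = (1240 − 1234)/(69.7/√27) = 0.45
df = n − 1 = 26
Two-sided p-value ≈ 0.6584
Since p ≈ 0.6584 > α = 0.01, fail to reject H0; the data do not provide sufficient evidence against H0.

0.45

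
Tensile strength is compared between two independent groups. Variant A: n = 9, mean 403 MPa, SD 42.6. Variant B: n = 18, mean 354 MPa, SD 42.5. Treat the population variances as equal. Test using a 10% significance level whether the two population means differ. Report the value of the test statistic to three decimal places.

Let group 1 = variant A, group 2 = variant B. H0: μ_1 = μ_2; H1: μ_1 ≠ μ_2 (two-sample pooled-variance t-test, two-sided).
s_p² = [(9−1)·42.6² + (18−1)·42.5²]/(9+18−2) = 1808.97
t = (403 − 354)/√[1808.97·(1/9 + 1/18)] = 2.822
df = n₁ + n₂ − 2 = 25
Two-sided p-value ≈ 0.0092
Since p ≈ 0.0092 < α = 0.1, reject H0; the evidence is statistically significant.

2.822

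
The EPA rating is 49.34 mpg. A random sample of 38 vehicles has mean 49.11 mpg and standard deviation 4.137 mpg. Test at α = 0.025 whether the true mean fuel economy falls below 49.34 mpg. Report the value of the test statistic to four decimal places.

-0.3427

H0: μ = 49.34; H1: μ < 49.34 (one-sample t-test, left-tailed).
t = (x̄ − μ₀)/(s/√n) = (49.11 − 49.34)/(4.137/√38) = -0.3427
df = n − 1 = 37
p-value = P(T ≤ -0.3427) ≈ 0.3669
Since p ≈ 0.3669 > α = 0.025, fail to reject H0; the data do not provide sufficient evidence against H0.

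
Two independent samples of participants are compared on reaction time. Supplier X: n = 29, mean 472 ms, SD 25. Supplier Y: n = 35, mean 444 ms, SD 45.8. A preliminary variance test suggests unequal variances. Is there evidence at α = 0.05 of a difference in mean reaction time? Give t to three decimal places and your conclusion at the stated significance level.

t = 3.102; reject H0

Let group 1 = supplier X, group 2 = supplier Y. H0: μ_1 = μ_2; H1: μ_1 ≠ μ_2 (Welch's two-sample t-test, two-sided).
t = (x̄_1 − x̄_2)/√(s_1²/n_1 + s_2²/n_2) = (472 − 444)/√(25²/29 + 45.8²/35) = 3.102
Welch–Satterthwaite df ≈ 54.32
Two-sided p-value ≈ 0.0030
Since p ≈ 0.0030 < α = 0.05, reject H0; the data support H1.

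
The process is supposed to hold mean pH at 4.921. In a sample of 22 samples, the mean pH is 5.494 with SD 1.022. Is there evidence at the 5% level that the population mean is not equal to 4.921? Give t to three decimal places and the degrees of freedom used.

t = 2.630, df = 21

H0: μ = 4.921; H1: μ ≠ 4.921 (one-sample t-test, two-sided).
t = (x̄ − μ₀)/(s/√n) = (5.494 − 4.921)/(1.022/√22) = 2.630
df = n − 1 = 21
Two-sided p-value ≈ 0.016
Since p ≈ 0.016 < α = 0.05, reject H0; the evidence is statistically significant.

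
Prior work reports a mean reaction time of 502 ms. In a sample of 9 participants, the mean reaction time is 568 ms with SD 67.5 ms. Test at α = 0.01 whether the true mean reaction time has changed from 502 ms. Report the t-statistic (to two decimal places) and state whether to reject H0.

H0: μ = 502; H1: μ ≠ 502 (one-sample t-test, two-sided).
t = (x̄ − μ₀)/(s/√n) = (568 − 502)/(67.5/√9) = 2.93
df = n − 1 = 8
Two-sided p-value ≈ 0.0189
Since p ≈ 0.0189 > α = 0.01, fail to reject H0; the evidence is not statistically significant.

t = 2.93; fail to reject H0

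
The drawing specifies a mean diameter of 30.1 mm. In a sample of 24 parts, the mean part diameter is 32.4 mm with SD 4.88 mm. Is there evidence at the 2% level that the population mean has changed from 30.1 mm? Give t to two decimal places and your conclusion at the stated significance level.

t = 2.31; fail to reject H0

H0: μ = 30.1; H1: μ ≠ 30.1 (one-sample t-test, two-sided).
t = (x̄ − μ₀)/(s/√n) = (32.4 − 30.1)/(4.88/√24) = 2.31
df = n − 1 = 23
Two-sided p-value ≈ 0.030
Since p ≈ 0.030 > α = 0.02, fail to reject H0; the data do not provide sufficient evidence against H0.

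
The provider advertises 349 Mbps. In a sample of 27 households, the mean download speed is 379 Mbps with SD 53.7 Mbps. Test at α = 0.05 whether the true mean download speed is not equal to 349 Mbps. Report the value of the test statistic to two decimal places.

H0: μ = 349; H1: μ ≠ 349 (one-sample t-test, two-sided).
t = (x̄ − μ₀)/(s/√n) = (379 − 349)/(53.7/√27) = 2.90
df = n − 1 = 26
Two-sided p-value ≈ 0.0074
Since p ≈ 0.0074 < α = 0.05, reject H0; the data support H1.

2.90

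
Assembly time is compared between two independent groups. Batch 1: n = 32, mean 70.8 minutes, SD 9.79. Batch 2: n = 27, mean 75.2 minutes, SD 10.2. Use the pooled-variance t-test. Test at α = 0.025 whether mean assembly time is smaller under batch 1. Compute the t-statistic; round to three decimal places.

Let group 1 = batch 1, group 2 = batch 2. H0: μ_1 = μ_2; H1: μ_1 < μ_2 (two-sample pooled-variance t-test, left-tailed).
s_p² = [(32−1)·9.79² + (27−1)·10.2²]/(32+27−2) = 99.5826
t = (70.8 − 75.2)/√[99.5826·(1/32 + 1/27)] = -1.687
df = n₁ + n₂ − 2 = 57
p-value = P(T ≤ -1.687) ≈ 0.0485
Since p ≈ 0.0485 > α = 0.025, fail to reject H0; the evidence is not statistically significant.

-1.687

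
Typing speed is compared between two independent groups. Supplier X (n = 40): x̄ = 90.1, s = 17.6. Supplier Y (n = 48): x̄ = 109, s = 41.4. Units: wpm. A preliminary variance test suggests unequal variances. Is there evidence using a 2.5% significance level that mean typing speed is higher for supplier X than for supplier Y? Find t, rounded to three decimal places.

-2.867

Let group 1 = supplier X, group 2 = supplier Y. H0: μ_1 = μ_2; H1: μ_1 > μ_2 (Welch's two-sample t-test, right-tailed).
t = (x̄_1 − x̄_2)/√(s_1²/n_1 + s_2²/n_2) = (90.1 − 109)/√(17.6²/40 + 41.4²/48) = -2.867
Welch–Satterthwaite df ≈ 65.86
p-value = P(T ≥ -2.867) ≈ 0.9972
Since p ≈ 0.9972 > α = 0.025, fail to reject H0; the evidence is not statistically significant.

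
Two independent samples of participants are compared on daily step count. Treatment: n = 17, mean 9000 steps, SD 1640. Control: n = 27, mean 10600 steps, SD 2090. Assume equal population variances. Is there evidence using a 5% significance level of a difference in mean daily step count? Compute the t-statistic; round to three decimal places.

Let group 1 = treatment, group 2 = control. H0: μ_1 = μ_2; H1: μ_1 ≠ μ_2 (two-sample pooled-variance t-test, two-sided).
s_p² = [(17−1)·1640² + (27−1)·2090²]/(17+27−2) = 3728670
t = (9000 − 10600)/√[3728670·(1/17 + 1/27)] = -2.676
df = n₁ + n₂ − 2 = 42
Two-sided p-value ≈ 0.011
Since p ≈ 0.011 < α = 0.05, reject H0; the evidence is statistically significant.

-2.676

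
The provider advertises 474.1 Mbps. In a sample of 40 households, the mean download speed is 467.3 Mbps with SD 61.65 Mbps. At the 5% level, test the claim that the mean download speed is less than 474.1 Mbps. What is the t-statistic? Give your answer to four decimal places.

-0.6976

H0: μ = 474.1; H1: μ < 474.1 (one-sample t-test, left-tailed).
t = (x̄ − μ₀)/(s/√n) = (467.3 − 474.1)/(61.65/√40) = -0.6976
df = n − 1 = 39
p-value = P(T ≤ -0.6976) ≈ 0.2448
Since p ≈ 0.2448 > α = 0.05, fail to reject H0; the evidence is not statistically significant.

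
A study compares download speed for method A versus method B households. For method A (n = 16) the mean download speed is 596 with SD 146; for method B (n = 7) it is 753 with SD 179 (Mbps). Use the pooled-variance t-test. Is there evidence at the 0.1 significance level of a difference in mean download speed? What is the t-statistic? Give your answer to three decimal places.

Let group 1 = method A, group 2 = method B. H0: μ_1 = μ_2; H1: μ_1 ≠ μ_2 (two-sample pooled-variance t-test, two-sided).
s_p² = [(16−1)·146² + (7−1)·179²]/(16+7−2) = 24380.3
t = (596 − 753)/√[24380.3·(1/16 + 1/7)] = -2.219
df = n₁ + n₂ − 2 = 21
Two-sided p-value ≈ 0.038
Since p ≈ 0.038 < α = 0.1, reject H0; the evidence is statistically significant.

-2.219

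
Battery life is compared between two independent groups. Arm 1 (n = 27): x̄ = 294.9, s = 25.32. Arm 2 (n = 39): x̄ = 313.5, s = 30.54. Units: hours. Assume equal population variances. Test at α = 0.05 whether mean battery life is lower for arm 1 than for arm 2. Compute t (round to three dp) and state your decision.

Let group 1 = arm 1, group 2 = arm 2. H0: μ_1 = μ_2; H1: μ_1 < μ_2 (two-sample pooled-variance t-test, left-tailed).
s_p² = [(27−1)·25.32² + (39−1)·30.54²]/(27+39−2) = 814.233
t = (294.9 − 313.5)/√[814.233·(1/27 + 1/39)] = -2.604
df = n₁ + n₂ − 2 = 64
p-value = P(T ≤ -2.604) ≈ 0.0057
Since p ≈ 0.0057 < α = 0.05, reject H0; the evidence is statistically significant.

t = -2.604; reject H0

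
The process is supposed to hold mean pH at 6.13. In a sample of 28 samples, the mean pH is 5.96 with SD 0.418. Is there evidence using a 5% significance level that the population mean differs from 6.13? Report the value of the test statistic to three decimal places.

H0: μ = 6.13; H1: μ ≠ 6.13 (one-sample t-test, two-sided).
t = (x̄ − μ₀)/(s/√n) = (5.96 − 6.13)/(0.418/√28) = -2.152
df = n − 1 = 27
Two-sided p-value ≈ 0.040
Since p ≈ 0.040 < α = 0.05, reject H0; the evidence is statistically significant.

-2.152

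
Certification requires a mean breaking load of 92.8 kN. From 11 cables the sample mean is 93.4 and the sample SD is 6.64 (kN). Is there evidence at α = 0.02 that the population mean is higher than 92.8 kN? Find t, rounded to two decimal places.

0.30

H0: μ = 92.8; H1: μ > 92.8 (one-sample t-test, right-tailed).
t = (x̄ − μ₀)/(s/√n) = (93.4 − 92.8)/(6.64/√11) = 0.30
df = n − 1 = 10
p-value = P(T ≥ 0.30) ≈ 0.385
Since p ≈ 0.385 > α = 0.02, fail to reject H0; the data do not provide sufficient evidence against H0.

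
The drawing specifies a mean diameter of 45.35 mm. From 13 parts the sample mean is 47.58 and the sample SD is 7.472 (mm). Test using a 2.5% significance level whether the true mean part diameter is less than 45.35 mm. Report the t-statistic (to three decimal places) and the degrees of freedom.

t = 1.076, df = 12

H0: μ = 45.35; H1: μ < 45.35 (one-sample t-test, left-tailed).
t = (x̄ − μ₀)/(s/√n) = (47.58 − 45.35)/(7.472/√13) = 1.076
df = n − 1 = 12
p-value = P(T ≤ 1.076) ≈ 0.848
Since p ≈ 0.848 > α = 0.025, fail to reject H0; the data do not provide sufficient evidence against H0.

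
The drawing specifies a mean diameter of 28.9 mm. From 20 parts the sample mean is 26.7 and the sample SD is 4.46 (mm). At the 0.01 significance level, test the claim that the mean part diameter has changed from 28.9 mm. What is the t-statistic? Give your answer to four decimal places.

-2.2060

H0: μ = 28.9; H1: μ ≠ 28.9 (one-sample t-test, two-sided).
t = (x̄ − μ₀)/(s/√n) = (26.7 − 28.9)/(4.46/√20) = -2.2060
df = n − 1 = 19
Two-sided p-value ≈ 0.040
Since p ≈ 0.040 > α = 0.01, fail to reject H0; the evidence is not statistically significant.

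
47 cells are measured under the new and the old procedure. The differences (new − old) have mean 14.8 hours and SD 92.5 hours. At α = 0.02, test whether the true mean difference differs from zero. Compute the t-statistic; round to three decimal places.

1.097

H0: μ_d = 0; H1: μ_d ≠ 0 (paired t-test on the differences, two-sided).
t = d̄/(s_d/√n) = 14.8/(92.5/√47) = 1.097
df = n − 1 = 46
Two-sided p-value ≈ 0.278
Since p ≈ 0.278 > α = 0.02, fail to reject H0; the data do not provide sufficient evidence against H0.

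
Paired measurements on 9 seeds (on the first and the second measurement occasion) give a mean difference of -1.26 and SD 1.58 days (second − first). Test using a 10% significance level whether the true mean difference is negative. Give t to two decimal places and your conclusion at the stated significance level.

H0: μ_d = 0; H1: μ_d < 0 (paired t-test on the differences, left-tailed).
t = d̄/(s_d/√n) = -1.26/(1.58/√9) = -2.39
df = n − 1 = 8
p-value = P(T ≤ -2.39) ≈ 0.022
Since p ≈ 0.022 < α = 0.1, reject H0; the data support H1.

t = -2.39; reject H0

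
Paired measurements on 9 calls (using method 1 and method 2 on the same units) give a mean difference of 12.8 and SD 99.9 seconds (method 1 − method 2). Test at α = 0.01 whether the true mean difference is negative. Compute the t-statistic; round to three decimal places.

0.384

H0: μ_d = 0; H1: μ_d < 0 (paired t-test on the differences, left-tailed).
t = d̄/(s_d/√n) = 12.8/(99.9/√9) = 0.384
df = n − 1 = 8
p-value = P(T ≤ 0.384) ≈ 0.6446
Since p ≈ 0.6446 > α = 0.01, fail to reject H0; the evidence is not statistically significant.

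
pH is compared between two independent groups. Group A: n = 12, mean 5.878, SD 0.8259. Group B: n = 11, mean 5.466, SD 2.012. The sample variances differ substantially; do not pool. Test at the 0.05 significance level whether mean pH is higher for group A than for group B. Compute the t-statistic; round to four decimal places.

0.6321

Let group 1 = group A, group 2 = group B. H0: μ_1 = μ_2; H1: μ_1 > μ_2 (Welch's two-sample t-test, right-tailed).
t = (x̄_1 − x̄_2)/√(s_1²/n_1 + s_2²/n_2) = (5.878 − 5.466)/√(0.8259²/12 + 2.012²/11) = 0.6321
Welch–Satterthwaite df ≈ 13.04
p-value = P(T ≥ 0.6321) ≈ 0.2691
Since p ≈ 0.2691 > α = 0.05, fail to reject H0; the data do not provide sufficient evidence against H0.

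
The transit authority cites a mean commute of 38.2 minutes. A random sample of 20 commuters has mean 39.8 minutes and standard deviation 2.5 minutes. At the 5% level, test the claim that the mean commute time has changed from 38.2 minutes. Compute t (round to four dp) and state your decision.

H0: μ = 38.2; H1: μ ≠ 38.2 (one-sample t-test, two-sided).
t = (x̄ − μ₀)/(s/√n) = (39.8 − 38.2)/(2.5/√20) = 2.8622
df = n − 1 = 19
Two-sided p-value ≈ 0.0100
Since p ≈ 0.0100 < α = 0.05, reject H0; the evidence is statistically significant.

t = 2.8622; reject H0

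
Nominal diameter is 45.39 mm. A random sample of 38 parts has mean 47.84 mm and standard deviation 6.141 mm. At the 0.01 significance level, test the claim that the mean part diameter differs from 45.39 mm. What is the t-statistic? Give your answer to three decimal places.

H0: μ = 45.39; H1: μ ≠ 45.39 (one-sample t-test, two-sided).
t = (x̄ − μ₀)/(s/√n) = (47.84 − 45.39)/(6.141/√38) = 2.459
df = n − 1 = 37
Two-sided p-value ≈ 0.0187
Since p ≈ 0.0187 > α = 0.01, fail to reject H0; the evidence is not statistically significant.

2.459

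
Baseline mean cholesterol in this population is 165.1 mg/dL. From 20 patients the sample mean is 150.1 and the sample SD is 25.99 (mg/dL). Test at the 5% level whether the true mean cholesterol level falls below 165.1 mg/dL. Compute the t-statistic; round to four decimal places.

-2.5811

H0: μ = 165.1; H1: μ < 165.1 (one-sample t-test, left-tailed).
t = (x̄ − μ₀)/(s/√n) = (150.1 − 165.1)/(25.99/√20) = -2.5811
df = n − 1 = 19
p-value = P(T ≤ -2.5811) ≈ 0.0092
Since p ≈ 0.0092 < α = 0.05, reject H0; the evidence is statistically significant.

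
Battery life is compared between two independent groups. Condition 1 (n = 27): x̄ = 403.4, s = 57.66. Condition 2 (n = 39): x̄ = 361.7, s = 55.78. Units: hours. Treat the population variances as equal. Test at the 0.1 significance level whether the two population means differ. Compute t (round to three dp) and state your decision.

Let group 1 = condition 1, group 2 = condition 2. H0: μ_1 = μ_2; H1: μ_1 ≠ μ_2 (two-sample pooled-variance t-test, two-sided).
s_p² = [(27−1)·57.66² + (39−1)·55.78²]/(27+39−2) = 3198.05
t = (403.4 − 361.7)/√[3198.05·(1/27 + 1/39)] = 2.945
df = n₁ + n₂ − 2 = 64
Two-sided p-value ≈ 0.004
Since p ≈ 0.004 < α = 0.1, reject H0; the evidence is statistically significant.

t = 2.945; reject H0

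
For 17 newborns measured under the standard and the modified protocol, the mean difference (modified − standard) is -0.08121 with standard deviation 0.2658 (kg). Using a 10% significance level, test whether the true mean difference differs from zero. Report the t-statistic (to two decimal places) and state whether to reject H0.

t = -1.26; fail to reject H0

H0: μ_d = 0; H1: μ_d ≠ 0 (paired t-test on the differences, two-sided).
t = d̄/(s_d/√n) = -0.08121/(0.2658/√17) = -1.26
df = n − 1 = 16
Two-sided p-value ≈ 0.226
Since p ≈ 0.226 > α = 0.1, fail to reject H0; the evidence is not statistically significant.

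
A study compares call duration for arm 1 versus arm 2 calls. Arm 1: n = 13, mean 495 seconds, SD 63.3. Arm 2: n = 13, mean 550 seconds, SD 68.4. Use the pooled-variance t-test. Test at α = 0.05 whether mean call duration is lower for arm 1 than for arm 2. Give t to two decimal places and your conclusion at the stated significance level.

t = -2.13; reject H0

Let group 1 = arm 1, group 2 = arm 2. H0: μ_1 = μ_2; H1: μ_1 < μ_2 (two-sample pooled-variance t-test, left-tailed).
s_p² = [(13−1)·63.3² + (13−1)·68.4²]/(13+13−2) = 4342.72
t = (495 − 550)/√[4342.72·(1/13 + 1/13)] = -2.13
df = n₁ + n₂ − 2 = 24
p-value = P(T ≤ -2.13) ≈ 0.0219
Since p ≈ 0.0219 < α = 0.05, reject H0; the evidence is statistically significant.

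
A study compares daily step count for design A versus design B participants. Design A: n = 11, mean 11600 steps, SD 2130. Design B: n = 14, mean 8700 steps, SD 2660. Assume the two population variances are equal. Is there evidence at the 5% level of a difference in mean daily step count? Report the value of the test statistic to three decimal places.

2.945

Let group 1 = design A, group 2 = design B. H0: μ_1 = μ_2; H1: μ_1 ≠ μ_2 (two-sample pooled-variance t-test, two-sided).
s_p² = [(11−1)·2130² + (14−1)·2660²]/(11+14−2) = 5971820
t = (11600 − 8700)/√[5971820·(1/11 + 1/14)] = 2.945
df = n₁ + n₂ − 2 = 23
Two-sided p-value ≈ 0.0073
Since p ≈ 0.0073 < α = 0.05, reject H0; the data support H1.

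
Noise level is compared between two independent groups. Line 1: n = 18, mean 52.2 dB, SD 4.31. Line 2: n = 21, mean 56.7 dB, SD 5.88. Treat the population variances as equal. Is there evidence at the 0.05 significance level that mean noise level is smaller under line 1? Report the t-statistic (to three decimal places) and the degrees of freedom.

Let group 1 = line 1, group 2 = line 2. H0: μ_1 = μ_2; H1: μ_1 < μ_2 (two-sample pooled-variance t-test, left-tailed).
s_p² = [(18−1)·4.31² + (21−1)·5.88²]/(18+21−2) = 27.2238
t = (52.2 − 56.7)/√[27.2238·(1/18 + 1/21)] = -2.685
df = n₁ + n₂ − 2 = 37
p-value = P(T ≤ -2.685) ≈ 0.005
Since p ≈ 0.005 < α = 0.05, reject H0; the data support H1.

t = -2.685, df = 37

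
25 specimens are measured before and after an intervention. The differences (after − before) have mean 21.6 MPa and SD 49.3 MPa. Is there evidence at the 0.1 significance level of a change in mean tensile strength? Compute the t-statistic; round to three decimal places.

H0: μ_d = 0; H1: μ_d ≠ 0 (paired t-test on the differences, two-sided).
t = d̄/(s_d/√n) = 21.6/(49.3/√25) = 2.191
df = n − 1 = 24
Two-sided p-value ≈ 0.0384
Since p ≈ 0.0384 < α = 0.1, reject H0; the data support H1.

2.191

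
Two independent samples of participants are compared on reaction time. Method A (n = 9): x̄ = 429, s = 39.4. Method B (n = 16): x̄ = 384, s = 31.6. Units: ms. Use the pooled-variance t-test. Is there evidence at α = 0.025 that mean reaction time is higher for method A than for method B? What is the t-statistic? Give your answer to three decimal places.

Let group 1 = method A, group 2 = method B. H0: μ_1 = μ_2; H1: μ_1 > μ_2 (two-sample pooled-variance t-test, right-tailed).
s_p² = [(9−1)·39.4² + (16−1)·31.6²]/(9+16−2) = 1191.19
t = (429 − 384)/√[1191.19·(1/9 + 1/16)] = 3.129
df = n₁ + n₂ − 2 = 23
p-value = P(T ≥ 3.129) ≈ 0.0024
Since p ≈ 0.0024 < α = 0.025, reject H0; the evidence is statistically significant.

3.129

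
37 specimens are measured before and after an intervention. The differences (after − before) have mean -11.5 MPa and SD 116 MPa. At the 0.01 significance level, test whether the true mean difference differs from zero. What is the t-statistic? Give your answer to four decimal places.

-0.6030

H0: μ_d = 0; H1: μ_d ≠ 0 (paired t-test on the differences, two-sided).
t = d̄/(s_d/√n) = -11.5/(116/√37) = -0.6030
df = n − 1 = 36
Two-sided p-value ≈ 0.5503
Since p ≈ 0.5503 > α = 0.01, fail to reject H0; the evidence is not statistically significant.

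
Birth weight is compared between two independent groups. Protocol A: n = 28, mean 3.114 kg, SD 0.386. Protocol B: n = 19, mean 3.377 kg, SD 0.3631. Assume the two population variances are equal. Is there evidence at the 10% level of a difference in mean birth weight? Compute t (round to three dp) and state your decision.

t = -2.347; reject H0

Let group 1 = protocol A, group 2 = protocol B. H0: μ_1 = μ_2; H1: μ_1 ≠ μ_2 (two-sample pooled-variance t-test, two-sided).
s_p² = [(28−1)·0.386² + (19−1)·0.3631²]/(28+19−2) = 0.142134
t = (3.114 − 3.377)/√[0.142134·(1/28 + 1/19)] = -2.347
df = n₁ + n₂ − 2 = 45
Two-sided p-value ≈ 0.023
Since p ≈ 0.023 < α = 0.1, reject H0; the evidence is statistically significant.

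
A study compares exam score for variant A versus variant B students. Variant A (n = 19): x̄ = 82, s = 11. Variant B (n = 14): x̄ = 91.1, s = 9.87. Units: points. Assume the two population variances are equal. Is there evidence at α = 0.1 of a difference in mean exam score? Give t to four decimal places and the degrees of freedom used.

Let group 1 = variant A, group 2 = variant B. H0: μ_1 = μ_2; H1: μ_1 ≠ μ_2 (two-sample pooled-variance t-test, two-sided).
s_p² = [(19−1)·11² + (14−1)·9.87²]/(19+14−2) = 111.11
t = (82 − 91.1)/√[111.11·(1/19 + 1/14)] = -2.4510
df = n₁ + n₂ − 2 = 31
Two-sided p-value ≈ 0.0201
Since p ≈ 0.0201 < α = 0.1, reject H0; the evidence is statistically significant.

t = -2.4510, df = 31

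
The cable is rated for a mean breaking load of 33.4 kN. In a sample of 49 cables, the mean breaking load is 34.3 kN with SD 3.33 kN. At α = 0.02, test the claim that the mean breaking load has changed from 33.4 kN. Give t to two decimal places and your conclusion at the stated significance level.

t = 1.89; fail to reject H0

H0: μ = 33.4; H1: μ ≠ 33.4 (one-sample t-test, two-sided).
t = (x̄ − μ₀)/(s/√n) = (34.3 − 33.4)/(3.33/√49) = 1.89
df = n − 1 = 48
Two-sided p-value ≈ 0.0645
Since p ≈ 0.0645 > α = 0.02, fail to reject H0; the evidence is not statistically significant.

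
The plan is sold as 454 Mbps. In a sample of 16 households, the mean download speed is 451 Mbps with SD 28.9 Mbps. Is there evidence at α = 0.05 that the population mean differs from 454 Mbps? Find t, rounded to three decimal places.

-0.415

H0: μ = 454; H1: μ ≠ 454 (one-sample t-test, two-sided).
t = (x̄ − μ₀)/(s/√n) = (451 − 454)/(28.9/√16) = -0.415
df = n − 1 = 15
Two-sided p-value ≈ 0.6839
Since p ≈ 0.6839 > α = 0.05, fail to reject H0; the data do not provide sufficient evidence against H0.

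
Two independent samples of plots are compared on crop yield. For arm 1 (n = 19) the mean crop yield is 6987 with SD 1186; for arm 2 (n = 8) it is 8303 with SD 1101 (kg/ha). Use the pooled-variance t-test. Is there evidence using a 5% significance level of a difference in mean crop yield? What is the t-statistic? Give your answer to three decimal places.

Let group 1 = arm 1, group 2 = arm 2. H0: μ_1 = μ_2; H1: μ_1 ≠ μ_2 (two-sample pooled-variance t-test, two-sided).
s_p² = [(19−1)·1186² + (8−1)·1101²]/(19+8−2) = 1352170
t = (6987 − 8303)/√[1352170·(1/19 + 1/8)] = -2.685
df = n₁ + n₂ − 2 = 25
Two-sided p-value ≈ 0.013
Since p ≈ 0.013 < α = 0.05, reject H0; the data support H1.

-2.685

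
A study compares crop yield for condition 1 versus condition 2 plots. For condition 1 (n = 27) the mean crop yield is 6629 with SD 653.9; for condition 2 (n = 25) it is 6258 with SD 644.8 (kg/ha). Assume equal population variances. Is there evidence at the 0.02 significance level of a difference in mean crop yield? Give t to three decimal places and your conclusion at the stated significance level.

Let group 1 = condition 1, group 2 = condition 2. H0: μ_1 = μ_2; H1: μ_1 ≠ μ_2 (two-sample pooled-variance t-test, two-sided).
s_p² = [(27−1)·653.9² + (25−1)·644.8²]/(27+25−2) = 421912
t = (6629 − 6258)/√[421912·(1/27 + 1/25)] = 2.058
df = n₁ + n₂ − 2 = 50
Two-sided p-value ≈ 0.045
Since p ≈ 0.045 > α = 0.02, fail to reject H0; the data do not provide sufficient evidence against H0.

t = 2.058; fail to reject H0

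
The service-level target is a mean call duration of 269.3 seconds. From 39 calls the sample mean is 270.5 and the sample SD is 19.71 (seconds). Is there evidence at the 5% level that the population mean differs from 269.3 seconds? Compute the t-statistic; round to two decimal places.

H0: μ = 269.3; H1: μ ≠ 269.3 (one-sample t-test, two-sided).
t = (x̄ − μ₀)/(s/√n) = (270.5 − 269.3)/(19.71/√39) = 0.38
df = n − 1 = 38
Two-sided p-value ≈ 0.7059
Since p ≈ 0.7059 > α = 0.05, fail to reject H0; the data do not provide sufficient evidence against H0.

0.38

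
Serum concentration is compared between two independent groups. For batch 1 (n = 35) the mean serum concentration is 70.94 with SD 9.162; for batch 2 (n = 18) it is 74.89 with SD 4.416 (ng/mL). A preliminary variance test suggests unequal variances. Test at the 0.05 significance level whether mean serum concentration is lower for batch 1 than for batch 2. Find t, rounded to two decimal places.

Let group 1 = batch 1, group 2 = batch 2. H0: μ_1 = μ_2; H1: μ_1 < μ_2 (Welch's two-sample t-test, left-tailed).
t = (x̄_1 − x̄_2)/√(s_1²/n_1 + s_2²/n_2) = (70.94 − 74.89)/√(9.162²/35 + 4.416²/18) = -2.12
Welch–Satterthwaite df ≈ 50.89
p-value = P(T ≤ -2.12) ≈ 0.020
Since p ≈ 0.020 < α = 0.05, reject H0; the data support H1.

-2.12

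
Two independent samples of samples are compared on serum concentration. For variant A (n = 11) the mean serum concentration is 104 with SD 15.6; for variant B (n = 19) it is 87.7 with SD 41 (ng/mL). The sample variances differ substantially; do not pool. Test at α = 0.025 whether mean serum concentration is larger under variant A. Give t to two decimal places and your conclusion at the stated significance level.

t = 1.55; fail to reject H0

Let group 1 = variant A, group 2 = variant B. H0: μ_1 = μ_2; H1: μ_1 > μ_2 (Welch's two-sample t-test, right-tailed).
t = (x̄_1 − x̄_2)/√(s_1²/n_1 + s_2²/n_2) = (104 − 87.7)/√(15.6²/11 + 41²/19) = 1.55
Welch–Satterthwaite df ≈ 25.28
p-value = P(T ≥ 1.55) ≈ 0.067
Since p ≈ 0.067 > α = 0.025, fail to reject H0; the data do not provide sufficient evidence against H0.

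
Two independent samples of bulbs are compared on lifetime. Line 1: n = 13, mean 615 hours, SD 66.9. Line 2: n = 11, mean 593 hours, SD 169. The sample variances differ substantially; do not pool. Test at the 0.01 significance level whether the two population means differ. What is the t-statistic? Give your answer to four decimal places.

Let group 1 = line 1, group 2 = line 2. H0: μ_1 = μ_2; H1: μ_1 ≠ μ_2 (Welch's two-sample t-test, two-sided).
t = (x̄_1 − x̄_2)/√(s_1²/n_1 + s_2²/n_2) = (615 − 593)/√(66.9²/13 + 169²/11) = 0.4057
Welch–Satterthwaite df ≈ 12.64
Two-sided p-value ≈ 0.692
Since p ≈ 0.692 > α = 0.01, fail to reject H0; the evidence is not statistically significant.

0.4057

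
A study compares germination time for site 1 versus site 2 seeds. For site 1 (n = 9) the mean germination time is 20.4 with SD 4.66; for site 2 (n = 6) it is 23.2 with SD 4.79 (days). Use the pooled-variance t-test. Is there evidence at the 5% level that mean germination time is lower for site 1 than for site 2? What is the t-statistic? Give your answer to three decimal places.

Let group 1 = site 1, group 2 = site 2. H0: μ_1 = μ_2; H1: μ_1 < μ_2 (two-sample pooled-variance t-test, left-tailed).
s_p² = [(9−1)·4.66² + (6−1)·4.79²]/(9+6−2) = 22.1881
t = (20.4 − 23.2)/√[22.1881·(1/9 + 1/6)] = -1.128
df = n₁ + n₂ − 2 = 13
p-value = P(T ≤ -1.128) ≈ 0.1399
Since p ≈ 0.1399 > α = 0.05, fail to reject H0; the data do not provide sufficient evidence against H0.

-1.128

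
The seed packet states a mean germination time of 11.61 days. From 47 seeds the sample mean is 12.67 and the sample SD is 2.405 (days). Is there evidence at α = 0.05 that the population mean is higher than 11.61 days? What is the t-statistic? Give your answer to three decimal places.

H0: μ = 11.61; H1: μ > 11.61 (one-sample t-test, right-tailed).
t = (x̄ − μ₀)/(s/√n) = (12.67 − 11.61)/(2.405/√47) = 3.022
df = n − 1 = 46
p-value = P(T ≥ 3.022) ≈ 0.0020
Since p ≈ 0.0020 < α = 0.05, reject H0; the data support H1.

3.022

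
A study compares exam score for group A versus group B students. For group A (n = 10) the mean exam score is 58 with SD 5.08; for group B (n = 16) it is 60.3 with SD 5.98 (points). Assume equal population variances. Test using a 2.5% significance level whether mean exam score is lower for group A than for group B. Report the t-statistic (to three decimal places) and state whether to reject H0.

Let group 1 = group A, group 2 = group B. H0: μ_1 = μ_2; H1: μ_1 < μ_2 (two-sample pooled-variance t-test, left-tailed).
s_p² = [(10−1)·5.08² + (16−1)·5.98²]/(10+16−2) = 32.0277
t = (58 − 60.3)/√[32.0277·(1/10 + 1/16)] = -1.008
df = n₁ + n₂ − 2 = 24
p-value = P(T ≤ -1.008) ≈ 0.1617
Since p ≈ 0.1617 > α = 0.025, fail to reject H0; the data do not provide sufficient evidence against H0.

t = -1.008; fail to reject H0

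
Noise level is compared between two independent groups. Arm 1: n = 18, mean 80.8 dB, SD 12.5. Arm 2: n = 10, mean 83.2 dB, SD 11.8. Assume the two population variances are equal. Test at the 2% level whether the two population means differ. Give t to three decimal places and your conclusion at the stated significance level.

Let group 1 = arm 1, group 2 = arm 2. H0: μ_1 = μ_2; H1: μ_1 ≠ μ_2 (two-sample pooled-variance t-test, two-sided).
s_p² = [(18−1)·12.5² + (10−1)·11.8²]/(18+10−2) = 150.362
t = (80.8 − 83.2)/√[150.362·(1/18 + 1/10)] = -0.496
df = n₁ + n₂ − 2 = 26
Two-sided p-value ≈ 0.624
Since p ≈ 0.624 > α = 0.02, fail to reject H0; the evidence is not statistically significant.

t = -0.496; fail to reject H0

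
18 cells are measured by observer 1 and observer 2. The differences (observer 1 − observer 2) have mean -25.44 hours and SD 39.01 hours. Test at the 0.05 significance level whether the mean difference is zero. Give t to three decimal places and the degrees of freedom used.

H0: μ_d = 0; H1: μ_d ≠ 0 (paired t-test on the differences, two-sided).
t = d̄/(s_d/√n) = -25.44/(39.01/√18) = -2.767
df = n − 1 = 17
Two-sided p-value ≈ 0.0132
Since p ≈ 0.0132 < α = 0.05, reject H0; the evidence is statistically significant.

t = -2.767, df = 17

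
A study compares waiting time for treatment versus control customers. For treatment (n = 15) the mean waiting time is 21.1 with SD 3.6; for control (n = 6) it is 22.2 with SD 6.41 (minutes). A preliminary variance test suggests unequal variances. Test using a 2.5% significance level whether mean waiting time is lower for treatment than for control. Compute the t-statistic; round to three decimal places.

Let group 1 = treatment, group 2 = control. H0: μ_1 = μ_2; H1: μ_1 < μ_2 (Welch's two-sample t-test, left-tailed).
t = (x̄_1 − x̄_2)/√(s_1²/n_1 + s_2²/n_2) = (21.1 − 22.2)/√(3.6²/15 + 6.41²/6) = -0.396
Welch–Satterthwaite df ≈ 6.31
p-value = P(T ≤ -0.396) ≈ 0.3525
Since p ≈ 0.3525 > α = 0.025, fail to reject H0; the evidence is not statistically significant.

-0.396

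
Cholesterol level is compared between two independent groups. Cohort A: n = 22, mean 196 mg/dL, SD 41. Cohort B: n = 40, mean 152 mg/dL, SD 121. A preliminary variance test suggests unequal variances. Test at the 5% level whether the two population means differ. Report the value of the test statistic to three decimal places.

2.092

Let group 1 = cohort A, group 2 = cohort B. H0: μ_1 = μ_2; H1: μ_1 ≠ μ_2 (Welch's two-sample t-test, two-sided).
t = (x̄_1 − x̄_2)/√(s_1²/n_1 + s_2²/n_2) = (196 − 152)/√(41²/22 + 121²/40) = 2.092
Welch–Satterthwaite df ≈ 52.72
Two-sided p-value ≈ 0.041
Since p ≈ 0.041 < α = 0.05, reject H0; the data support H1.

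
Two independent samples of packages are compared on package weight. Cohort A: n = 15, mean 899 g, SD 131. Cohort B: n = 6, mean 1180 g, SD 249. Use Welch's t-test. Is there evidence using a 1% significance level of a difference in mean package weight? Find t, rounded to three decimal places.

Let group 1 = cohort A, group 2 = cohort B. H0: μ_1 = μ_2; H1: μ_1 ≠ μ_2 (Welch's two-sample t-test, two-sided).
t = (x̄_1 − x̄_2)/√(s_1²/n_1 + s_2²/n_2) = (899 − 1180)/√(131²/15 + 249²/6) = -2.623
Welch–Satterthwaite df ≈ 6.14
Two-sided p-value ≈ 0.0386
Since p ≈ 0.0386 > α = 0.01, fail to reject H0; the data do not provide sufficient evidence against H0.

-2.623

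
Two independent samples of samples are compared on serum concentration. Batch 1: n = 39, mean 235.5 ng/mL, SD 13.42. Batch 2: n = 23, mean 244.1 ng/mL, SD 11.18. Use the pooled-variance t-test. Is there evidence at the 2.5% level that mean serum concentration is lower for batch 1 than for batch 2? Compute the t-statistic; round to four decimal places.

Let group 1 = batch 1, group 2 = batch 2. H0: μ_1 = μ_2; H1: μ_1 < μ_2 (two-sample pooled-variance t-test, left-tailed).
s_p² = [(39−1)·13.42² + (23−1)·11.18²]/(39+23−2) = 159.892
t = (235.5 − 244.1)/√[159.892·(1/39 + 1/23)] = -2.5869
df = n₁ + n₂ − 2 = 60
p-value = P(T ≤ -2.5869) ≈ 0.006
Since p ≈ 0.006 < α = 0.025, reject H0; the evidence is statistically significant.

-2.5869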